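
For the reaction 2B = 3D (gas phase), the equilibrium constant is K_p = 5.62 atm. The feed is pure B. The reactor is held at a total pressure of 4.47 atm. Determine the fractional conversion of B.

X = 0.493

Take 1 mol B as basis and let X be its fractional conversion, so ξ = 0.5X.
Moles: n_B = 1 − X; n_D = 1.5X.
Summing: n_T = 1 + 0.5X.
With p_i = (n_i/n_T)P, K_p = p_D^3 / (p_B^2).
Setting this equal to 5.62 atm and taking the physical root (0 < X < 1) gives X = 0.493.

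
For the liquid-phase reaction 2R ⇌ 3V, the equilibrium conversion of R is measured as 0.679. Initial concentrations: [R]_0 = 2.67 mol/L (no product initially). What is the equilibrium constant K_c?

K_c = 27.4 mol/L

Let X = conversion of R.
Concentrations: [R] = 2.67 − 2.67X; [V] = 4X.
At X = 0.679: [R] = 0.857, [V] = 2.72.
K_c = [V]^3 / ([R]^2) = 27.4 mol/L.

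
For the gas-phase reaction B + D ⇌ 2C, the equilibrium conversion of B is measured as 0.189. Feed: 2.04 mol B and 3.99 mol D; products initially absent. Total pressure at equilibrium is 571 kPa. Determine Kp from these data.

Basis: 2.04 mol B initially; let X = conversion of B. Extent ξ = 2.04X.
Species balance: n_B = 2.04 − 2.04X; n_D = 3.99 − 2.04X; n_C = 4.08X.
Since Δν = 0, n_T = 6.03 throughout.
At X = 0.189: n_B = 1.65, n_D = 3.6, n_C = 0.771, n_T = 6.03.
p_i = (n_i/n_T)·P. Kp = p_C^2 / (p_B p_D) = 0.0997.

Kp = 0.0997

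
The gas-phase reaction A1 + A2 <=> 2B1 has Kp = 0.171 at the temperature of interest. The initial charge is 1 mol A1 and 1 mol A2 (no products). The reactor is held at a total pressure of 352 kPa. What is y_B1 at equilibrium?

y_B1 = 0.171

Basis: 1 mol A1 initially; let X = conversion of A1. Extent ξ = X.
Moles: n_A1 = 1 − X; n_A2 = 1 − X; n_B1 = 2X.
Total moles n_T = 2 (Δν = 0, constant).
y_i = n_i/n_T, p_i = y_i·P. Kp = p_B1^2 / (p_A1 p_A2).
This yields a degree-2 equation in X; solving on (0,1), X = 0.171.
Then n_B1 = 0.343, n_T = 2, so y_B1 = 0.171.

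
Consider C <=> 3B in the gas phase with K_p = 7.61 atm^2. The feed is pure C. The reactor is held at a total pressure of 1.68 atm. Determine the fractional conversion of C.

X = 0.581

Let X = conversion of C (basis 1 mol C); extent of reaction ξ = X.
Moles: n_C = 1 − X; n_B = 3X.
Total moles n_T = 1 + 2X.
Mole fractions y_i = n_i/n_T; K_p = p_B^3 / (p_C) with p_i = y_i·P.
This yields a degree-3 equation in X; solving on (0,1), X = 0.581.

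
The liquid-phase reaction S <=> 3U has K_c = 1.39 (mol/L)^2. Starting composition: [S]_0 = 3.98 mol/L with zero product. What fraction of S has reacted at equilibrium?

Let X = conversion of S; extent ξ = 3.98·X mol/L.
Concentrations: [S] = 3.98 − 3.98X; [U] = 11.9X.
K_c = [U]^3 / ([S]).
Solving K_c = 1.39 for X ∈ (0,1): X = 0.141.

X = 0.141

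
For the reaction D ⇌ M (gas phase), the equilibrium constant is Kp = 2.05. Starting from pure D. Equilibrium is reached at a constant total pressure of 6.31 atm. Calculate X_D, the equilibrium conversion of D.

X = 0.672

Take 1 mol D as basis and let X be its fractional conversion, so ξ = X.
Moles: n_D = 1 − X; n_M = X.
Total moles n_T = 1 (Δν = 0, constant).
With p_i = (n_i/n_T)P, Kp = p_M / (p_D).
Substituting and setting equal to 2.05 gives a polynomial in X; the root in (0,1) is X = 0.672.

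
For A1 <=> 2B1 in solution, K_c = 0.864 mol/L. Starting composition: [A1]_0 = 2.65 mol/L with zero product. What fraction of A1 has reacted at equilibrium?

Let X = conversion of A1; extent ξ = 2.65·X mol/L.
Concentrations: [A1] = 2.65 − 2.65X; [B1] = 5.3X.
K_c = [B1]^2 / ([A1]).
Equating to 0.864 mol/L: the physical root is X = 0.248.

X = 0.248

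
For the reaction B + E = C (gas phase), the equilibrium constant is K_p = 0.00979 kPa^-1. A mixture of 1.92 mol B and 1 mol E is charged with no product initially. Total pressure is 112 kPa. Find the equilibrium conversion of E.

X = 0.398

Basis: 1 mol E initially; let X = conversion of E. Extent ξ = X.
Moles: n_B = 1.92 − X; n_E = 1 − X; n_C = X.
Summing: n_T = 2.92 − X.
With p_i = (n_i/n_T)P, K_p = p_C / (p_B p_E).
Equating to 0.00979 kPa^-1 and solving on 0 < X < 1: X = 0.398.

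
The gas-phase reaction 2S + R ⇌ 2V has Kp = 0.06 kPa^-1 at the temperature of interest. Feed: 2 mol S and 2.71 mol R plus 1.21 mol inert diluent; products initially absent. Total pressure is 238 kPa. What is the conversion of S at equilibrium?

X = 0.701

Basis: 2 mol S initially; let X = conversion of S. Extent ξ = X.
At extent ξ: n_S = 2 − 2X; n_R = 2.71 − X; n_V = 2X; n_I = 1.21 (inert).
n_T = Σnᵢ = 5.92 − X.
With p_i = (n_i/n_T)P, Kp = p_V^2 / (p_S^2 p_R).
This yields a degree-3 equation in X; solving on (0,1), X = 0.701.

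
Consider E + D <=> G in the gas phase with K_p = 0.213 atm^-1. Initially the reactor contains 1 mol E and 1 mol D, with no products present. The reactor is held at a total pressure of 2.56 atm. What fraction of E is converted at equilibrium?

X = 0.196

Basis: 1 mol E initially; let X = conversion of E. Extent ξ = X.
Mole table: n_E = 1 − X; n_D = 1 − X; n_G = X.
Total moles n_T = 2 − X.
y_i = n_i/n_T, p_i = y_i·P. K_p = p_G / (p_E p_D).
Equating to 0.213 atm^-1 and solving on 0 < X < 1: X = 0.196.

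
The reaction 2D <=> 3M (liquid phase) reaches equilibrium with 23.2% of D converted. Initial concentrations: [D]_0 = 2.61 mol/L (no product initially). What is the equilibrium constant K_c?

K_c = 0.186 mol/L

Let X = conversion of D.
Concentrations: [D] = 2.61 − 2.61X; [M] = 3.92X.
At X = 0.232: [D] = 2, [M] = 0.908.
K_c = [M]^3 / ([D]^2) = 0.186 mol/L.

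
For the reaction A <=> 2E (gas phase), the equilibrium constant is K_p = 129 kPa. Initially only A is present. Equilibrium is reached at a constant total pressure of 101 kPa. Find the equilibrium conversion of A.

Basis: 1 mol A initially; let X = conversion of A. Extent ξ = X.
At extent ξ: n_A = 1 − X; n_E = 2X.
Summing: n_T = 1 + X.
With p_i = (n_i/n_T)P, K_p = p_E^2 / (p_A).
Substituting and setting equal to 129 kPa gives a polynomial in X; the root in (0,1) is X = 0.492.

X = 0.492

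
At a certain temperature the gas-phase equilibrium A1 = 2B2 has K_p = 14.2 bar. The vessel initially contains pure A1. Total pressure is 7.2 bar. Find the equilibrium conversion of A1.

X = 0.575

Let X = conversion of A1 (basis 1 mol A1); extent of reaction ξ = X.
Species balance: n_A1 = 1 − X; n_B2 = 2X.
n_T = Σnᵢ = 1 + X.
Mole fractions y_i = n_i/n_T; K_p = p_B2^2 / (p_A1) with p_i = y_i·P.
Substituting and setting equal to 14.2 bar gives a polynomial in X; the root in (0,1) is X = 0.575.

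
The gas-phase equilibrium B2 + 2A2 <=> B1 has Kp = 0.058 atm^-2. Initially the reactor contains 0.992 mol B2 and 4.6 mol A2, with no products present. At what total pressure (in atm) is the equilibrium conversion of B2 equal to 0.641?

Basis: 0.992 mol B2 initially; let X = conversion of B2. Extent ξ = 0.992X.
Mole table: n_B2 = 0.992 − 0.992X; n_A2 = 4.6 − 1.98X; n_B1 = 0.992X.
Total moles n_T = 5.59 − 1.98X.
Kp = p_B1 / (p_B2 p_A2^2) with p_i = (n_i/n_T)·P.
At X = 0.641: the mole-fraction product g(X) = Π y_i^ν_i = 3.008. Since Kp = g(X)·P^{-2}, P = (g/Kp)^(1/2) = (3.008/0.058)^(1/2) = 7.2 atm.

P = 7.2 atm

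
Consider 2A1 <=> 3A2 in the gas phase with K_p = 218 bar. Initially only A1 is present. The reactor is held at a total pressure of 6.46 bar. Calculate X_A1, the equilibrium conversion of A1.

X = 0.807

Basis: 1 mol A1 initially; let X = conversion of A1. Extent ξ = 0.5X.
At extent ξ: n_A1 = 1 − X; n_A2 = 1.5X.
n_T = Σnᵢ = 1 + 0.5X.
With p_i = (n_i/n_T)P, K_p = p_A2^3 / (p_A1^2).
Substituting and setting equal to 218 bar gives a polynomial in X; the root in (0,1) is X = 0.807.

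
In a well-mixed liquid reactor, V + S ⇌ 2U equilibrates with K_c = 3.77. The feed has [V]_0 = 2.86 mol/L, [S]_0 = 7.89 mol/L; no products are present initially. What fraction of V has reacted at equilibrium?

Let X = conversion of V; extent ξ = 2.86·X mol/L.
Concentrations: [V] = 2.86 − 2.86X; [S] = 7.89 − 2.86X; [U] = 5.72X.
K_c = [U]^2 / ([V] [S]).
Solving K_c = 3.77 for X ∈ (0,1): X = 0.725.

X = 0.725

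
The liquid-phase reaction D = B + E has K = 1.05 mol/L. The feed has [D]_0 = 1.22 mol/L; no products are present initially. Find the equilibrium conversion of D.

X = 0.592

Let X = conversion of D; extent ξ = 1.22·X mol/L.
Concentrations: [D] = 1.22 − 1.22X; [B] = 1.22X; [E] = 1.22X.
K = [B] [E] / ([D]).
Equating to 1.05 mol/L: the physical root is X = 0.592.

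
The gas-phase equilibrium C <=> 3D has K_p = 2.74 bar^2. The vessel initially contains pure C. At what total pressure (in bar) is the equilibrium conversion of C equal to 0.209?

Take 1 mol C as basis and let X be its fractional conversion, so ξ = X.
At extent ξ: n_C = 1 − X; n_D = 3X.
Summing: n_T = 1 + 2X.
K_p = p_D^3 / (p_C) with p_i = (n_i/n_T)·P.
At X = 0.209: the mole-fraction product g(X) = Π y_i^ν_i = 0.155. Since K_p = g(X)·P^{2}, P = (K_p/g)^(1/2) = (2.74/0.155)^(1/2) = 4.2 bar.

P = 4.2 bar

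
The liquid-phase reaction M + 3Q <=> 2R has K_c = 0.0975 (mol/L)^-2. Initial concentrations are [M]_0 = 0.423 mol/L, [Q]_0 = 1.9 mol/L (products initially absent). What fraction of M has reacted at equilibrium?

X = 0.344

Let X = conversion of M; extent ξ = 0.423·X mol/L.
Concentrations: [M] = 0.423 − 0.423X; [Q] = 1.9 − 1.27X; [R] = 0.846X.
K_c = [R]^2 / ([M] [Q]^3).
Solving K_c = 0.0975 for X ∈ (0,1): X = 0.344.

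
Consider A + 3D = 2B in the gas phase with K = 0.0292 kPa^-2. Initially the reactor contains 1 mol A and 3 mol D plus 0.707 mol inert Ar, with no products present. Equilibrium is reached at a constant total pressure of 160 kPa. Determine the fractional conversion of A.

Take 1 mol A as basis and let X be its fractional conversion, so ξ = X.
Species balance: n_A = 1 − X; n_D = 3 − 3X; n_B = 2X; n_I = 0.707 (inert).
Summing: n_T = 4.71 − 2X.
With p_i = (n_i/n_T)P, K = p_B^2 / (p_A p_D^3).
Setting this equal to 0.0292 kPa^-2 and taking the physical root (0 < X < 1) gives X = 0.812.

X = 0.812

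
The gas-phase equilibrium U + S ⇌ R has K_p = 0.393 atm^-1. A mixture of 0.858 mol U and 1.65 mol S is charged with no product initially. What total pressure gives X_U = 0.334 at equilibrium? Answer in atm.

P = 2.08 atm

Let X = conversion of U (basis 0.858 mol U); extent of reaction ξ = 0.858X.
Moles: n_U = 0.858 − 0.858X; n_S = 1.65 − 0.858X; n_R = 0.858X.
Summing: n_T = 2.51 − 0.858X.
K_p = p_R / (p_U p_S) with p_i = (n_i/n_T)·P.
At X = 0.334: the mole-fraction product g(X) = Π y_i^ν_i = 0.8171. Since K_p = g(X)·P^{-1}, P = (g/K_p)^(1/1) = (0.8171/0.393)^(1/1) = 2.08 atm.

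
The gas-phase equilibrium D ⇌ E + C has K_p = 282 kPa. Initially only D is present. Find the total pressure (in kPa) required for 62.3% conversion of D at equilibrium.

Take 1 mol D as basis and let X be its fractional conversion, so ξ = X.
Moles: n_D = 1 − X; n_E = X; n_C = X.
Total moles n_T = 1 + X.
K_p = p_E p_C / (p_D) with p_i = (n_i/n_T)·P.
At X = 0.623: the mole-fraction product g(X) = Π y_i^ν_i = 0.6343. Since K_p = g(X)·P^{1}, P = (K_p/g)^(1/1) = (282/0.6343)^(1/1) = 445 kPa.

P = 445 kPa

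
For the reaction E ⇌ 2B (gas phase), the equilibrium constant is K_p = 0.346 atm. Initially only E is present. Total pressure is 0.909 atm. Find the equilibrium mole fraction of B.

y_B = 0.455

Basis: 1 mol E initially; let X = conversion of E. Extent ξ = X.
Species balance: n_E = 1 − X; n_B = 2X.
Summing: n_T = 1 + X.
y_i = n_i/n_T, p_i = y_i·P. K_p = p_B^2 / (p_E).
Substituting and setting equal to 0.346 atm gives a polynomial in X; the root in (0,1) is X = 0.295.
Then n_B = 0.59, n_T = 1.29, so y_B = 0.455.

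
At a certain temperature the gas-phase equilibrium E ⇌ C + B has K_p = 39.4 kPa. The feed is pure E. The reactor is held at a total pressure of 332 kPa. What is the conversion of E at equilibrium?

Basis: 1 mol E initially; let X = conversion of E. Extent ξ = X.
At extent ξ: n_E = 1 − X; n_C = X; n_B = X.
Summing: n_T = 1 + X.
y_i = n_i/n_T, p_i = y_i·P. K_p = p_C p_B / (p_E).
Setting this equal to 39.4 kPa and taking the physical root (0 < X < 1) gives X = 0.326.

X = 0.326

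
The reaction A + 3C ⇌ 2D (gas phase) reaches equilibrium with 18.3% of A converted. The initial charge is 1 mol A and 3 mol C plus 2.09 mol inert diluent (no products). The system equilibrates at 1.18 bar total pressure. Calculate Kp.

Let X = conversion of A (basis 1 mol A); extent of reaction ξ = X.
At extent ξ: n_A = 1 − X; n_C = 3 − 3X; n_D = 2X; n_I = 2.09 (inert).
n_T = Σnᵢ = 6.09 − 2X.
At X = 0.183: n_A = 0.817, n_C = 2.45, n_D = 0.366, n_T = 5.72.
p_i = (n_i/n_T)·P. Kp = p_D^2 / (p_A p_C^3) = 0.262 bar^-2.

Kp = 0.262 bar^-2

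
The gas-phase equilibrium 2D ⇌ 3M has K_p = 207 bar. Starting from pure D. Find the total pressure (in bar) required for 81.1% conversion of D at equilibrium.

Basis: 1 mol D initially; let X = conversion of D. Extent ξ = 0.5X.
At extent ξ: n_D = 1 − X; n_M = 1.5X.
Total moles n_T = 1 + 0.5X.
K_p = p_M^3 / (p_D^2) with p_i = (n_i/n_T)·P.
At X = 0.811: the mole-fraction product g(X) = Π y_i^ν_i = 35.86. Since K_p = g(X)·P^{1}, P = (K_p/g)^(1/1) = (207/35.86)^(1/1) = 5.77 bar.

P = 5.77 bar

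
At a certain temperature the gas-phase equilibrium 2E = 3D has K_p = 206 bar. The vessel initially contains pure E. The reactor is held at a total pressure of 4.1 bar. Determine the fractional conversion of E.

Let X = conversion of E (basis 1 mol E); extent of reaction ξ = 0.5X.
At extent ξ: n_E = 1 − X; n_D = 1.5X.
n_T = Σnᵢ = 1 + 0.5X.
y_i = n_i/n_T, p_i = y_i·P. K_p = p_D^3 / (p_E^2).
Substituting and setting equal to 206 bar gives a polynomial in X; the root in (0,1) is X = 0.834.

X = 0.834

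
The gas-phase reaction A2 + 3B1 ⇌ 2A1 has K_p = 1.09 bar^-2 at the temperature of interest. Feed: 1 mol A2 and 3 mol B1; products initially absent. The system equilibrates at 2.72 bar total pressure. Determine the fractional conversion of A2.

X = 0.538

Let X = conversion of A2 (basis 1 mol A2); extent of reaction ξ = X.
Moles: n_A2 = 1 − X; n_B1 = 3 − 3X; n_A1 = 2X.
Total moles n_T = 4 − 2X.
y_i = n_i/n_T, p_i = y_i·P. K_p = p_A1^2 / (p_A2 p_B1^3).
Setting this equal to 1.09 bar^-2 and taking the physical root (0 < X < 1) gives X = 0.538.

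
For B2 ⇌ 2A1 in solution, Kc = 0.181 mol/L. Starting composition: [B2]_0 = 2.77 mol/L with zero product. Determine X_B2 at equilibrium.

X = 0.120

Let X = conversion of B2; extent ξ = 2.77·X mol/L.
Concentrations: [B2] = 2.77 − 2.77X; [A1] = 5.54X.
Kc = [A1]^2 / ([B2]).
This equals 0.181 at X = 0.120 (the root in 0 < X < 1).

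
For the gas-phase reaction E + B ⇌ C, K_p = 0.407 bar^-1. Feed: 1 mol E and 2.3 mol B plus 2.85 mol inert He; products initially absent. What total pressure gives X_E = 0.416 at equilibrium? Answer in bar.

Take 1 mol E as basis and let X be its fractional conversion, so ξ = X.
Moles: n_E = 1 − X; n_B = 2.3 − X; n_C = X; n_I = 2.85 (inert).
Summing: n_T = 6.15 − X.
K_p = p_C / (p_E p_B) with p_i = (n_i/n_T)·P.
At X = 0.416: the mole-fraction product g(X) = Π y_i^ν_i = 2.168. Since K_p = g(X)·P^{-1}, P = (g/K_p)^(1/1) = (2.168/0.407)^(1/1) = 5.33 bar.

P = 5.33 bar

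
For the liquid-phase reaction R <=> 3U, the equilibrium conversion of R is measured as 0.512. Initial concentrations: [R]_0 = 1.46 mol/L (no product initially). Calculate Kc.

Kc = 15.8 (mol/L)^2

Let X = conversion of R.
Concentrations: [R] = 1.46 − 1.46X; [U] = 4.38X.
At X = 0.512: [R] = 0.712, [U] = 2.24.
Kc = [U]^3 / ([R]) = 15.8 (mol/L)^2.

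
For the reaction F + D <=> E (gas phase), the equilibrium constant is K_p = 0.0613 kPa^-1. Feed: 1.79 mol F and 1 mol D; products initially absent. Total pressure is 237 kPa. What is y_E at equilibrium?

y_E = 0.456

Take 1 mol D as basis and let X be its fractional conversion, so ξ = X.
Moles: n_F = 1.79 − X; n_D = 1 − X; n_E = X.
Summing: n_T = 2.79 − X.
With p_i = (n_i/n_T)P, K_p = p_E / (p_F p_D).
This yields a degree-2 equation in X; solving on (0,1), X = 0.874.
Then n_E = 0.874, n_T = 1.92, so y_E = 0.456.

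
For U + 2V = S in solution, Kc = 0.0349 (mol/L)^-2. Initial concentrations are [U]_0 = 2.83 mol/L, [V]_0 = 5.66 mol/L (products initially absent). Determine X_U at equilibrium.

X = 0.333

Let X = conversion of U; extent ξ = 2.83·X mol/L.
Concentrations: [U] = 2.83 − 2.83X; [V] = 5.66 − 5.66X; [S] = 2.83X.
Kc = [S] / ([U] [V]^2).
Setting equal to 0.0349 and solving for X on (0,1) gives X = 0.333.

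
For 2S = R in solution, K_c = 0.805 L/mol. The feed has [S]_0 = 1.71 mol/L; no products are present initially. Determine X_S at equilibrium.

Let X = conversion of S; extent ξ = 1.71X/2 mol/L.
Concentrations: [S] = 1.71 − 1.71X; [R] = 0.855X.
K_c = [R] / ([S]^2).
Solving K_c = 0.805 for X ∈ (0,1): X = 0.552.

X = 0.552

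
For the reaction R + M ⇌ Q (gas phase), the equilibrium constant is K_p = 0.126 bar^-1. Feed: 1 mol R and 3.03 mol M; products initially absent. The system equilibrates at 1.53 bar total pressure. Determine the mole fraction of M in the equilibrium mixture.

Basis: 1 mol R initially; let X = conversion of R. Extent ξ = X.
At extent ξ: n_R = 1 − X; n_M = 3.03 − X; n_Q = X.
Total moles n_T = 4.03 − X.
Mole fractions y_i = n_i/n_T; K_p = p_Q / (p_R p_M) with p_i = y_i·P.
Substituting and setting equal to 0.126 bar^-1 gives a polynomial in X; the root in (0,1) is X = 0.125.
Then n_M = 2.9, n_T = 3.9, so y_M = 0.744.

y_M = 0.744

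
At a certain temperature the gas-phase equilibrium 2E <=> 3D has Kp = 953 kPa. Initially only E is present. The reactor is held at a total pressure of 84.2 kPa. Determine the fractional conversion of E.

Take 1 mol E as basis and let X be its fractional conversion, so ξ = 0.5X.
Mole table: n_E = 1 − X; n_D = 1.5X.
Summing: n_T = 1 + 0.5X.
y_i = n_i/n_T, p_i = y_i·P. Kp = p_D^3 / (p_E^2).
Setting this equal to 953 kPa and taking the physical root (0 < X < 1) gives X = 0.716.

X = 0.716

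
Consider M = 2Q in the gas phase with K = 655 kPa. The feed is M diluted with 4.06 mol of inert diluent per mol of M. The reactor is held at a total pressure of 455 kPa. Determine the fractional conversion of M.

Let X = conversion of M (basis 1 mol M); extent of reaction ξ = X.
Species balance: n_M = 1 − X; n_Q = 2X; n_I = 4.06 (inert).
n_T = Σnᵢ = 5.06 + X.
y_i = n_i/n_T, p_i = y_i·P. K = p_Q^2 / (p_M).
Setting this equal to 655 kPa and taking the physical root (0 < X < 1) gives X = 0.739.

X = 0.739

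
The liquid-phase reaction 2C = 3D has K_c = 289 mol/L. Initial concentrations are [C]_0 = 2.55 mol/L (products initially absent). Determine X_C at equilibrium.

Let X = conversion of C; extent ξ = 2.55X/2 mol/L.
Concentrations: [C] = 2.55 − 2.55X; [D] = 3.82X.
K_c = [D]^3 / ([C]^2).
Setting equal to 289 and solving for X on (0,1) gives X = 0.862.

X = 0.862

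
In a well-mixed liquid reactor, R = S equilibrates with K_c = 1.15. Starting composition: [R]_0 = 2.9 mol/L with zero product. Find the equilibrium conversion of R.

Let X = conversion of R; extent ξ = 2.9·X mol/L.
Concentrations: [R] = 2.9 − 2.9X; [S] = 2.9X.
K_c = [S] / ([R]).
Equating to 1.15: the physical root is X = 0.535.

X = 0.535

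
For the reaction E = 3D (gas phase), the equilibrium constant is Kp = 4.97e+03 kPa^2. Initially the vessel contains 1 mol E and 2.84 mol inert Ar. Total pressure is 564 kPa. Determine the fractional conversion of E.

X = 0.203

Basis: 1 mol E initially; let X = conversion of E. Extent ξ = X.
Mole table: n_E = 1 − X; n_D = 3X; n_I = 2.84 (inert).
n_T = Σnᵢ = 3.84 + 2X.
Mole fractions y_i = n_i/n_T; Kp = p_D^3 / (p_E) with p_i = y_i·P.
This yields a degree-3 equation in X; solving on (0,1), X = 0.203.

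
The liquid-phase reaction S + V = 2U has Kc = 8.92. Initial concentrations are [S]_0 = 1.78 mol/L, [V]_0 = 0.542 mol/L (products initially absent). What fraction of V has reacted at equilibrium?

X = 0.862

Let X = conversion of V; extent ξ = 0.542·X mol/L.
Concentrations: [S] = 1.78 − 0.542X; [V] = 0.542 − 0.542X; [U] = 1.08X.
Kc = [U]^2 / ([S] [V]).
Setting equal to 8.92 and solving for X on (0,1) gives X = 0.862.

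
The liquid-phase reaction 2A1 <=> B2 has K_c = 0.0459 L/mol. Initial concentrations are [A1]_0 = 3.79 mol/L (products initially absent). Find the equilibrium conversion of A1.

X = 0.215

Let X = conversion of A1; extent ξ = 3.79X/2 mol/L.
Concentrations: [A1] = 3.79 − 3.79X; [B2] = 1.9X.
K_c = [B2] / ([A1]^2).
This equals 0.0459 at X = 0.215 (the root in 0 < X < 1).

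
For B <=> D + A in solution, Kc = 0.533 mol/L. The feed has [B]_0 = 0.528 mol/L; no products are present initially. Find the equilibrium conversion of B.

Let X = conversion of B; extent ξ = 0.528·X mol/L.
Concentrations: [B] = 0.528 − 0.528X; [D] = 0.528X; [A] = 0.528X.
Kc = [D] [A] / ([B]).
Setting equal to 0.533 and solving for X on (0,1) gives X = 0.620.

X = 0.620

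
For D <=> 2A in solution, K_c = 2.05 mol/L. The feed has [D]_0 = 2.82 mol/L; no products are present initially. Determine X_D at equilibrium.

X = 0.345

Let X = conversion of D; extent ξ = 2.82·X mol/L.
Concentrations: [D] = 2.82 − 2.82X; [A] = 5.64X.
K_c = [A]^2 / ([D]).
Equating to 2.05 mol/L: the physical root is X = 0.345.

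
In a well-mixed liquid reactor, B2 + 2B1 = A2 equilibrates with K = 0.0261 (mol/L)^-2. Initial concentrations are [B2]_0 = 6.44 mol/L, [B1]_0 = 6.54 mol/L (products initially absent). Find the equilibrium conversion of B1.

X = 0.470

Let X = conversion of B1; extent ξ = 6.54X/2 mol/L.
Concentrations: [B2] = 6.44 − 3.27X; [B1] = 6.54 − 6.54X; [A2] = 3.27X.
K = [A2] / ([B2] [B1]^2).
This equals 0.0261 at X = 0.470 (the root in 0 < X < 1).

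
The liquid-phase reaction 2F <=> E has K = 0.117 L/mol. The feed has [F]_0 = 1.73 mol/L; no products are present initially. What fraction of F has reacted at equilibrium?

X = 0.236

Let X = conversion of F; extent ξ = 1.73X/2 mol/L.
Concentrations: [F] = 1.73 − 1.73X; [E] = 0.865X.
K = [E] / ([F]^2).
Setting equal to 0.117 and solving for X on (0,1) gives X = 0.236.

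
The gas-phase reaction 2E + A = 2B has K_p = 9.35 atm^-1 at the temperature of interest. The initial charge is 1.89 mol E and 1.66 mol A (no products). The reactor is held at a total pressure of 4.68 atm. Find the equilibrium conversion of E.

X = 0.791

Basis: 1.89 mol E initially; let X = conversion of E. Extent ξ = 0.945X.
Species balance: n_E = 1.89 − 1.89X; n_A = 1.66 − 0.945X; n_B = 1.89X.
n_T = Σnᵢ = 3.55 − 0.945X.
y_i = n_i/n_T, p_i = y_i·P. K_p = p_B^2 / (p_E^2 p_A).
Setting this equal to 9.35 atm^-1 and taking the physical root (0 < X < 1) gives X = 0.791.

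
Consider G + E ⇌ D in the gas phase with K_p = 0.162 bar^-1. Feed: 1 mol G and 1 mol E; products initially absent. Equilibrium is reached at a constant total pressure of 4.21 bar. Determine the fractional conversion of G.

Let X = conversion of G (basis 1 mol G); extent of reaction ξ = X.
Species balance: n_G = 1 − X; n_E = 1 − X; n_D = X.
Total moles n_T = 2 − X.
Mole fractions y_i = n_i/n_T; K_p = p_D / (p_G p_E) with p_i = y_i·P.
Equating to 0.162 bar^-1 and solving on 0 < X < 1: X = 0.229.

X = 0.229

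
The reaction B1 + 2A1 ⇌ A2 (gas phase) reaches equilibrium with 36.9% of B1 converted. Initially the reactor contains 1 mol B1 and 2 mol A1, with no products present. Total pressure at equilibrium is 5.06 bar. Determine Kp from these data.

Kp = 0.0734 bar^-2

Basis: 1 mol B1 initially; let X = conversion of B1. Extent ξ = X.
Moles: n_B1 = 1 − X; n_A1 = 2 − 2X; n_A2 = X.
Total moles n_T = 3 − 2X.
At X = 0.369: n_B1 = 0.631, n_A1 = 1.26, n_A2 = 0.369, n_T = 2.26.
p_i = (n_i/n_T)·P. Kp = p_A2 / (p_B1 p_A1^2) = 0.0734 bar^-2.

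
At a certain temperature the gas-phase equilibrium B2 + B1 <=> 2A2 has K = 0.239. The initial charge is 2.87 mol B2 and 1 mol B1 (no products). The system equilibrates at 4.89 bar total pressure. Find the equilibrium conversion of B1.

Take 1 mol B1 as basis and let X be its fractional conversion, so ξ = X.
Moles: n_B2 = 2.87 − X; n_B1 = 1 − X; n_A2 = 2X.
Total moles n_T = 3.87 (Δν = 0, constant).
y_i = n_i/n_T, p_i = y_i·P. K = p_A2^2 / (p_B2 p_B1).
Equating to 0.239 and solving on 0 < X < 1: X = 0.321.

X = 0.321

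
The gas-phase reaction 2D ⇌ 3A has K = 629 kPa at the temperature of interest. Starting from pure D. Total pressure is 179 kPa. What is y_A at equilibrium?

y_A = 0.693

Take 1 mol D as basis and let X be its fractional conversion, so ξ = 0.5X.
Moles: n_D = 1 − X; n_A = 1.5X.
Total moles n_T = 1 + 0.5X.
Mole fractions y_i = n_i/n_T; K = p_A^3 / (p_D^2) with p_i = y_i·P.
Equating to 629 kPa and solving on 0 < X < 1: X = 0.600.
Then n_A = 0.9, n_T = 1.3, so y_A = 0.693.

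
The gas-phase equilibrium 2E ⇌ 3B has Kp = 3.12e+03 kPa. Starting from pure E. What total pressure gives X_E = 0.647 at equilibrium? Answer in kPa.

P = 563 kPa

Let X = conversion of E (basis 1 mol E); extent of reaction ξ = 0.5X.
Species balance: n_E = 1 − X; n_B = 1.5X.
n_T = Σnᵢ = 1 + 0.5X.
Kp = p_B^3 / (p_E^2) with p_i = (n_i/n_T)·P.
At X = 0.647: the mole-fraction product g(X) = Π y_i^ν_i = 5.543. Since Kp = g(X)·P^{1}, P = (Kp/g)^(1/1) = (3.12e+03/5.543)^(1/1) = 563 kPa.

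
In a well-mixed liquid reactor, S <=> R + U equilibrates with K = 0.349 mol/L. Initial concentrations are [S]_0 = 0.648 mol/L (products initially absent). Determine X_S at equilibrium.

Let X = conversion of S; extent ξ = 0.648·X mol/L.
Concentrations: [S] = 0.648 − 0.648X; [R] = 0.648X; [U] = 0.648X.
K = [R] [U] / ([S]).
This equals 0.349 at X = 0.512 (the root in 0 < X < 1).

X = 0.512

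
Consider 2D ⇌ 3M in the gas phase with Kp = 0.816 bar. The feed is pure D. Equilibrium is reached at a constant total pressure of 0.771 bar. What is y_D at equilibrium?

Let X = conversion of D (basis 1 mol D); extent of reaction ξ = 0.5X.
Mole table: n_D = 1 − X; n_M = 1.5X.
Summing: n_T = 1 + 0.5X.
Mole fractions y_i = n_i/n_T; Kp = p_M^3 / (p_D^2) with p_i = y_i·P.
Substituting and setting equal to 0.816 bar gives a polynomial in X; the root in (0,1) is X = 0.475.
Then n_D = 0.525, n_T = 1.24, so y_D = 0.424.

y_D = 0.424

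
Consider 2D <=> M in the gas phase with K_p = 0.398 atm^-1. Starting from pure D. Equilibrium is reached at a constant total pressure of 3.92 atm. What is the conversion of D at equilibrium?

Let X = conversion of D (basis 1 mol D); extent of reaction ξ = 0.5X.
At extent ξ: n_D = 1 − X; n_M = 0.5X.
Total moles n_T = 1 − 0.5X.
Mole fractions y_i = n_i/n_T; K_p = p_M / (p_D^2) with p_i = y_i·P.
Equating to 0.398 atm^-1 and solving on 0 < X < 1: X = 0.628.

X = 0.628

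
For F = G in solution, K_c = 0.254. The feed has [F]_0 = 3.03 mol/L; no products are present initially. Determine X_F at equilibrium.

X = 0.203

Let X = conversion of F; extent ξ = 3.03·X mol/L.
Concentrations: [F] = 3.03 − 3.03X; [G] = 3.03X.
K_c = [G] / ([F]).
Equating to 0.254: the physical root is X = 0.203.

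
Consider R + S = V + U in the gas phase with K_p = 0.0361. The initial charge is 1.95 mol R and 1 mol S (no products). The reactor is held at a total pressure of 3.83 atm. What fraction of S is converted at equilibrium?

Let X = conversion of S (basis 1 mol S); extent of reaction ξ = X.
Moles: n_R = 1.95 − X; n_S = 1 − X; n_V = X; n_U = X.
Since Δν = 0, n_T = 2.95 throughout.
With p_i = (n_i/n_T)P, K_p = p_V p_U / (p_R p_S).
Equating to 0.0361 and solving on 0 < X < 1: X = 0.221.

X = 0.221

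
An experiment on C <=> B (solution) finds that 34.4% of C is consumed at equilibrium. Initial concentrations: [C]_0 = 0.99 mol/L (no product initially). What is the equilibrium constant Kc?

Let X = conversion of C.
Concentrations: [C] = 0.99 − 0.99X; [B] = 0.99X.
At X = 0.344: [C] = 0.649, [B] = 0.341.
Kc = [B] / ([C]) = 0.524.

Kc = 0.524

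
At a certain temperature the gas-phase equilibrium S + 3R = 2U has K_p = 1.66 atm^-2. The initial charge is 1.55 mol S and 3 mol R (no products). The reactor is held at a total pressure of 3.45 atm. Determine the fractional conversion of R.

Take 3 mol R as basis and let X be its fractional conversion, so ξ = X.
Moles: n_S = 1.55 − X; n_R = 3 − 3X; n_U = 2X.
n_T = Σnᵢ = 4.55 − 2X.
Mole fractions y_i = n_i/n_T; K_p = p_U^2 / (p_S p_R^3) with p_i = y_i·P.
Setting this equal to 1.66 atm^-2 and taking the physical root (0 < X < 1) gives X = 0.662.

X = 0.662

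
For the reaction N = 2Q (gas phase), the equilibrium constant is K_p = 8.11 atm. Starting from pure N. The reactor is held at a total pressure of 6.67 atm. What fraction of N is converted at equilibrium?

Let X = conversion of N (basis 1 mol N); extent of reaction ξ = X.
At extent ξ: n_N = 1 − X; n_Q = 2X.
Summing: n_T = 1 + X.
With p_i = (n_i/n_T)P, K_p = p_Q^2 / (p_N).
This yields a degree-2 equation in X; solving on (0,1), X = 0.483.

X = 0.483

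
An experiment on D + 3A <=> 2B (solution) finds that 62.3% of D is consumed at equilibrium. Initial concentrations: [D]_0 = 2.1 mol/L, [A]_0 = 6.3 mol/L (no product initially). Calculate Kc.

Let X = conversion of D.
Concentrations: [D] = 2.1 − 2.1X; [A] = 6.3 − 6.3X; [B] = 4.2X.
At X = 0.623: [D] = 0.792, [A] = 2.38, [B] = 2.62.
Kc = [B]^2 / ([D] [A]^3) = 0.645 (mol/L)^-2.

Kc = 0.645 (mol/L)^-2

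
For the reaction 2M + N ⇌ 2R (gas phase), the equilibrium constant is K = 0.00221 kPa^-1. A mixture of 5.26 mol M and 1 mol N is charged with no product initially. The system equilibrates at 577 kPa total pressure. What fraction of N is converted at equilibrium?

X = 0.605

Basis: 1 mol N initially; let X = conversion of N. Extent ξ = X.
Species balance: n_M = 5.26 − 2X; n_N = 1 − X; n_R = 2X.
Summing: n_T = 6.26 − X.
Mole fractions y_i = n_i/n_T; K = p_R^2 / (p_M^2 p_N) with p_i = y_i·P.
This yields a degree-3 equation in X; solving on (0,1), X = 0.605.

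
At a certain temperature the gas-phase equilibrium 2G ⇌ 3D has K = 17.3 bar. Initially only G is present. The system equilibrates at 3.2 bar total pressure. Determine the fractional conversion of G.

Take 1 mol G as basis and let X be its fractional conversion, so ξ = 0.5X.
Moles: n_G = 1 − X; n_D = 1.5X.
Summing: n_T = 1 + 0.5X.
Mole fractions y_i = n_i/n_T; K = p_D^3 / (p_G^2) with p_i = y_i·P.
Equating to 17.3 bar and solving on 0 < X < 1: X = 0.644.

X = 0.644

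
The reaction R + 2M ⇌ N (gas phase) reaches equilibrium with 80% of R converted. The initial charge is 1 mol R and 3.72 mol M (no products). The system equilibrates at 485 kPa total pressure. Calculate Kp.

Kp = 3.68e-05 kPa^-2

Basis: 1 mol R initially; let X = conversion of R. Extent ξ = X.
At extent ξ: n_R = 1 − X; n_M = 3.72 − 2X; n_N = X.
Total moles n_T = 4.72 − 2X.
At X = 0.8: n_R = 0.2, n_M = 2.12, n_N = 0.8, n_T = 3.12.
p_i = (n_i/n_T)·P. Kp = p_N / (p_R p_M^2) = 3.68e-05 kPa^-2.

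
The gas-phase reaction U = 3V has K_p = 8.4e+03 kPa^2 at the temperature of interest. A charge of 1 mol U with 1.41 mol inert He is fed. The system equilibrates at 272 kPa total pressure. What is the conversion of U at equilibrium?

Let X = conversion of U (basis 1 mol U); extent of reaction ξ = X.
Mole table: n_U = 1 − X; n_V = 3X; n_I = 1.41 (inert).
Total moles n_T = 2.41 + 2X.
With p_i = (n_i/n_T)P, K_p = p_V^3 / (p_U).
This yields a degree-3 equation in X; solving on (0,1), X = 0.299.

X = 0.299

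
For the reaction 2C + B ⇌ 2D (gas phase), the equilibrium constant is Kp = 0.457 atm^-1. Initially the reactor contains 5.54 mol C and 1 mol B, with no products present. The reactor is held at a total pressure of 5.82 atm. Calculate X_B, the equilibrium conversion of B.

X = 0.725

Take 1 mol B as basis and let X be its fractional conversion, so ξ = X.
Species balance: n_C = 5.54 − 2X; n_B = 1 − X; n_D = 2X.
n_T = Σnᵢ = 6.54 − X.
Mole fractions y_i = n_i/n_T; Kp = p_D^2 / (p_C^2 p_B) with p_i = y_i·P.
This yields a degree-3 equation in X; solving on (0,1), X = 0.725.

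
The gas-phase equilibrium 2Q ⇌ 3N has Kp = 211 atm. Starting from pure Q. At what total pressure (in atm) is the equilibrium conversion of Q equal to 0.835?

Take 1 mol Q as basis and let X be its fractional conversion, so ξ = 0.5X.
Species balance: n_Q = 1 − X; n_N = 1.5X.
Total moles n_T = 1 + 0.5X.
Kp = p_N^3 / (p_Q^2) with p_i = (n_i/n_T)·P.
At X = 0.835: the mole-fraction product g(X) = Π y_i^ν_i = 50.91. Since Kp = g(X)·P^{1}, P = (Kp/g)^(1/1) = (211/50.91)^(1/1) = 4.14 atm.

P = 4.14 atm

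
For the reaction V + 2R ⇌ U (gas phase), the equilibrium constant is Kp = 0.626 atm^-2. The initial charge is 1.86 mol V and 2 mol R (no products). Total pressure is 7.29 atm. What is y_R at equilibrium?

Basis: 2 mol R initially; let X = conversion of R. Extent ξ = X.
At extent ξ: n_V = 1.86 − X; n_R = 2 − 2X; n_U = X.
Summing: n_T = 3.86 − 2X.
With p_i = (n_i/n_T)P, Kp = p_U / (p_V p_R^2).
Equating to 0.626 atm^-2 and solving on 0 < X < 1: X = 0.829.
Then n_R = 0.342, n_T = 2.2, so y_R = 0.155.

y_R = 0.155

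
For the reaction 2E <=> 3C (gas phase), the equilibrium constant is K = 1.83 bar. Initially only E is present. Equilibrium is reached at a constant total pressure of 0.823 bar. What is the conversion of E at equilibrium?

Basis: 1 mol E initially; let X = conversion of E. Extent ξ = 0.5X.
Species balance: n_E = 1 − X; n_C = 1.5X.
n_T = Σnᵢ = 1 + 0.5X.
Mole fractions y_i = n_i/n_T; K = p_C^3 / (p_E^2) with p_i = y_i·P.
Setting this equal to 1.83 bar and taking the physical root (0 < X < 1) gives X = 0.552.

X = 0.552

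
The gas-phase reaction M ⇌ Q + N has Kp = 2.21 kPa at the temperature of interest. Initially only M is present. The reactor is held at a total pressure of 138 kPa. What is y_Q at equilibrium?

y_Q = 0.112

Take 1 mol M as basis and let X be its fractional conversion, so ξ = X.
Moles: n_M = 1 − X; n_Q = X; n_N = X.
Total moles n_T = 1 + X.
With p_i = (n_i/n_T)P, Kp = p_Q p_N / (p_M).
Equating to 2.21 kPa and solving on 0 < X < 1: X = 0.126.
Then n_Q = 0.126, n_T = 1.13, so y_Q = 0.112.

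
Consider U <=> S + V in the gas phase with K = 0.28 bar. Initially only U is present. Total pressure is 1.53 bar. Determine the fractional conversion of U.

Take 1 mol U as basis and let X be its fractional conversion, so ξ = X.
Mole table: n_U = 1 − X; n_S = X; n_V = X.
n_T = Σnᵢ = 1 + X.
With p_i = (n_i/n_T)P, K = p_S p_V / (p_U).
Substituting and setting equal to 0.28 bar gives a polynomial in X; the root in (0,1) is X = 0.393.

X = 0.393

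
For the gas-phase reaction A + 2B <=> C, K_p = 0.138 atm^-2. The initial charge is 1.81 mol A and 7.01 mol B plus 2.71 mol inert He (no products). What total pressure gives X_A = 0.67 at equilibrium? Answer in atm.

P = 7.62 atm

Take 1.81 mol A as basis and let X be its fractional conversion, so ξ = 1.81X.
At extent ξ: n_A = 1.81 − 1.81X; n_B = 7.01 − 3.62X; n_C = 1.81X; n_I = 2.71 (inert).
n_T = Σnᵢ = 11.5 − 3.62X.
K_p = p_C / (p_A p_B^2) with p_i = (n_i/n_T)·P.
At X = 0.67: the mole-fraction product g(X) = Π y_i^ν_i = 8.007. Since K_p = g(X)·P^{-2}, P = (g/K_p)^(1/2) = (8.007/0.138)^(1/2) = 7.62 atm.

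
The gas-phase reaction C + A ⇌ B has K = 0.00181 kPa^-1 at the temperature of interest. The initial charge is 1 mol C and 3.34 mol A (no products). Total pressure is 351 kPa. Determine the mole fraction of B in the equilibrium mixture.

y_B = 0.080

Take 1 mol C as basis and let X be its fractional conversion, so ξ = X.
Moles: n_C = 1 − X; n_A = 3.34 − X; n_B = X.
Summing: n_T = 4.34 − X.
With p_i = (n_i/n_T)P, K = p_B / (p_C p_A).
Equating to 0.00181 kPa^-1 and solving on 0 < X < 1: X = 0.323.
Then n_B = 0.323, n_T = 4.02, so y_B = 0.080.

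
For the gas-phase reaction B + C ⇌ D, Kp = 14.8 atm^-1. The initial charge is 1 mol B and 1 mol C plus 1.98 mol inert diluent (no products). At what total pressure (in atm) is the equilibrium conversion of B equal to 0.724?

Let X = conversion of B (basis 1 mol B); extent of reaction ξ = X.
Moles: n_B = 1 − X; n_C = 1 − X; n_D = X; n_I = 1.98 (inert).
Summing: n_T = 3.98 − X.
Kp = p_D / (p_B p_C) with p_i = (n_i/n_T)·P.
At X = 0.724: the mole-fraction product g(X) = Π y_i^ν_i = 30.95. Since Kp = g(X)·P^{-1}, P = (g/Kp)^(1/1) = (30.95/14.8)^(1/1) = 2.09 atm.

P = 2.09 atm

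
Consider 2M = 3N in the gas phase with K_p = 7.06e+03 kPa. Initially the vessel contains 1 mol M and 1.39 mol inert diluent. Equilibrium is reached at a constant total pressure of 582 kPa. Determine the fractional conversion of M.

Basis: 1 mol M initially; let X = conversion of M. Extent ξ = 0.5X.
Moles: n_M = 1 − X; n_N = 1.5X; n_I = 1.39 (inert).
n_T = Σnᵢ = 2.39 + 0.5X.
With p_i = (n_i/n_T)P, K_p = p_N^3 / (p_M^2).
Substituting and setting equal to 7.06e+03 kPa gives a polynomial in X; the root in (0,1) is X = 0.781.

X = 0.781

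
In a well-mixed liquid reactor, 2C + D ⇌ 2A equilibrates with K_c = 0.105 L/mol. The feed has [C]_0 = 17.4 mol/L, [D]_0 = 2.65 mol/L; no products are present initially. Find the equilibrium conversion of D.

Let X = conversion of D; extent ξ = 2.65·X mol/L.
Concentrations: [C] = 17.4 − 5.3X; [D] = 2.65 − 2.65X; [A] = 5.3X.
K_c = [A]^2 / ([C]^2 [D]).
This equals 0.105 at X = 0.718 (the root in 0 < X < 1).

X = 0.718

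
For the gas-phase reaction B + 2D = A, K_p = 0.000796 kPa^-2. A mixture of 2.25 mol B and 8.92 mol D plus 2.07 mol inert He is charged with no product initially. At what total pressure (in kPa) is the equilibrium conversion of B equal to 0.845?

Take 2.25 mol B as basis and let X be its fractional conversion, so ξ = 2.25X.
At extent ξ: n_B = 2.25 − 2.25X; n_D = 8.92 − 4.5X; n_A = 2.25X; n_I = 2.07 (inert).
Summing: n_T = 13.2 − 4.5X.
K_p = p_A / (p_B p_D^2) with p_i = (n_i/n_T)·P.
At X = 0.845: the mole-fraction product g(X) = Π y_i^ν_i = 18.54. Since K_p = g(X)·P^{-2}, P = (g/K_p)^(1/2) = (18.54/0.000796)^(1/2) = 153 kPa.

P = 153 kPa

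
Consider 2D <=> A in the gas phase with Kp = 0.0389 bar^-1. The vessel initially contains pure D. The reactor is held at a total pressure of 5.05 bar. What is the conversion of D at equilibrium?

X = 0.252

Basis: 1 mol D initially; let X = conversion of D. Extent ξ = 0.5X.
Species balance: n_D = 1 − X; n_A = 0.5X.
Total moles n_T = 1 − 0.5X.
Mole fractions y_i = n_i/n_T; Kp = p_A / (p_D^2) with p_i = y_i·P.
This yields a degree-2 equation in X; solving on (0,1), X = 0.252.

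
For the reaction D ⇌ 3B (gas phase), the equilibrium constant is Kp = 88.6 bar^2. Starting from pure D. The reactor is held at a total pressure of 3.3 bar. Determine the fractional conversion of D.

Basis: 1 mol D initially; let X = conversion of D. Extent ξ = X.
Species balance: n_D = 1 − X; n_B = 3X.
n_T = Σnᵢ = 1 + 2X.
With p_i = (n_i/n_T)P, Kp = p_B^3 / (p_D).
Equating to 88.6 bar^2 and solving on 0 < X < 1: X = 0.767.

X = 0.767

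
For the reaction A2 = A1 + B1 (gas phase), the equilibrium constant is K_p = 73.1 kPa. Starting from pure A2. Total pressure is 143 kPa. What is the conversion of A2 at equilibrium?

Let X = conversion of A2 (basis 1 mol A2); extent of reaction ξ = X.
At extent ξ: n_A2 = 1 − X; n_A1 = X; n_B1 = X.
Summing: n_T = 1 + X.
y_i = n_i/n_T, p_i = y_i·P. K_p = p_A1 p_B1 / (p_A2).
Setting this equal to 73.1 kPa and taking the physical root (0 < X < 1) gives X = 0.582.

X = 0.582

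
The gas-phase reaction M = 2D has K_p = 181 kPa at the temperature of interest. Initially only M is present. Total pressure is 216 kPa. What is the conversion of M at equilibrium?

X = 0.416

Take 1 mol M as basis and let X be its fractional conversion, so ξ = X.
At extent ξ: n_M = 1 − X; n_D = 2X.
n_T = Σnᵢ = 1 + X.
Mole fractions y_i = n_i/n_T; K_p = p_D^2 / (p_M) with p_i = y_i·P.
Setting this equal to 181 kPa and taking the physical root (0 < X < 1) gives X = 0.416.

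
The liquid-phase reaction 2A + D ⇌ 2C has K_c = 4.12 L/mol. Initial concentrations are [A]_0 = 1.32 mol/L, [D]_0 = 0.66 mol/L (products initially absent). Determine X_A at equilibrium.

X = 0.530

Let X = conversion of A; extent ξ = 1.32X/2 mol/L.
Concentrations: [A] = 1.32 − 1.32X; [D] = 0.66 − 0.66X; [C] = 1.32X.
K_c = [C]^2 / ([A]^2 [D]).
Equating to 4.12 L/mol: the physical root is X = 0.530.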